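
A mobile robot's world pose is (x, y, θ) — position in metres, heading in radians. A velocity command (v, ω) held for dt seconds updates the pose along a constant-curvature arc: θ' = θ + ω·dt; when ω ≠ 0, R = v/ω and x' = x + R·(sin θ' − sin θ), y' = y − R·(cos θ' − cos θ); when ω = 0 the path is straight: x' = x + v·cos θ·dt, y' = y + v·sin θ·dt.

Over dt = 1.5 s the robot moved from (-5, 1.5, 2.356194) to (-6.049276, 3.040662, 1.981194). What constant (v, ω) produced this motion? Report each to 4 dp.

v = 1.2500, ω = -0.2500

Δθ = 1.981194 − 2.356194 = -0.375000
ω = Δθ/dt = -0.375000/1.5 = -0.2500
R = −Δy/(cos θ' − cos θ) = -5.0000
v = R·ω = -5.0000·-0.2500 = 1.2500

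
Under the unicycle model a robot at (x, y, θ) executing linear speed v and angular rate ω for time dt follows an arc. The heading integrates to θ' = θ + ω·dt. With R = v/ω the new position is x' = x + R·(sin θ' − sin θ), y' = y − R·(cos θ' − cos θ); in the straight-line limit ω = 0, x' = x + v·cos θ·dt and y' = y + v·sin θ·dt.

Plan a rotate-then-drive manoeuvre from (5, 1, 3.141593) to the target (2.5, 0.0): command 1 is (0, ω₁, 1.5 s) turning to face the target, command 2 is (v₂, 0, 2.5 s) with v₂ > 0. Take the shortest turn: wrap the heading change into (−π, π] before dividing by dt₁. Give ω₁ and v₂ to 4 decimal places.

heading to target = atan2(0−1, 2.5−5) = -2.7611
Δθ = wrap(-2.7611 − 3.1416) = 0.3805; ω₁ = Δθ/dt₁ = 0.2537
distance = √((2.5−5)² + (0−1)²) = 2.6926; v₂ = distance/dt₂ = 1.0770

ω₁ = 0.2537, v₂ = 1.0770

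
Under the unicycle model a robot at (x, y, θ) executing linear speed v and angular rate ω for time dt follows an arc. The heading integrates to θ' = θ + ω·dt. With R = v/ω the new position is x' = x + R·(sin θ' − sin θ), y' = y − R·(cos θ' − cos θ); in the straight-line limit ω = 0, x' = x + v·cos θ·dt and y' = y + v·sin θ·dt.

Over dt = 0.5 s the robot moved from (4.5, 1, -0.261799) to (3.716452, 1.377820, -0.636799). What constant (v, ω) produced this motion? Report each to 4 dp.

v = -1.7500, ω = -0.7500

Δθ = -0.636799 − -0.261799 = -0.375000
ω = Δθ/dt = -0.375000/0.5 = -0.7500
R = Δx/(sin θ' − sin θ) = 2.3333
v = R·ω = 2.3333·-0.7500 = -1.7500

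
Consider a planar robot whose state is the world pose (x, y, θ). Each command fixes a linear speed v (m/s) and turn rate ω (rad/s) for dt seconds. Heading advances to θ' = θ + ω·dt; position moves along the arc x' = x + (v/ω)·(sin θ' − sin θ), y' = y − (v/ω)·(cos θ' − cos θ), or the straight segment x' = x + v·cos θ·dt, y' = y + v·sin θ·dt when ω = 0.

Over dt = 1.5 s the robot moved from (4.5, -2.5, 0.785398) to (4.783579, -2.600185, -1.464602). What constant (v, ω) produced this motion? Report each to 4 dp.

Δθ = -1.464602 − 0.785398 = -2.250000
ω = Δθ/dt = -2.250000/1.5 = -1.5000
R = Δx/(sin θ' − sin θ) = -0.1667
v = R·ω = -0.1667·-1.5000 = 0.2500

v = 0.2500, ω = -1.5000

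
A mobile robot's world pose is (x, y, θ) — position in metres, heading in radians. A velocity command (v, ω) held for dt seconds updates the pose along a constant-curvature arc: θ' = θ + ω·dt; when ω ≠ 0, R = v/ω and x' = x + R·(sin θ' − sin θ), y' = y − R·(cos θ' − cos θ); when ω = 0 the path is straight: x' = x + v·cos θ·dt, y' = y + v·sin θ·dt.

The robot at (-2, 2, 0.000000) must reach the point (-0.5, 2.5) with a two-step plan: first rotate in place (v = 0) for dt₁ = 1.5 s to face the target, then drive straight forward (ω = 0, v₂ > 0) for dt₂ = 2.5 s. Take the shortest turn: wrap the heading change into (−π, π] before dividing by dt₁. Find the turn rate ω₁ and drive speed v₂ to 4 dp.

heading to target = atan2(2.5−2, -0.5−-2) = 0.3218
Δθ = wrap(0.3218 − 0.0000) = 0.3218; ω₁ = Δθ/dt₁ = 0.2145
distance = √((-0.5−-2)² + (2.5−2)²) = 1.5811; v₂ = distance/dt₂ = 0.6325

ω₁ = 0.2145, v₂ = 0.6325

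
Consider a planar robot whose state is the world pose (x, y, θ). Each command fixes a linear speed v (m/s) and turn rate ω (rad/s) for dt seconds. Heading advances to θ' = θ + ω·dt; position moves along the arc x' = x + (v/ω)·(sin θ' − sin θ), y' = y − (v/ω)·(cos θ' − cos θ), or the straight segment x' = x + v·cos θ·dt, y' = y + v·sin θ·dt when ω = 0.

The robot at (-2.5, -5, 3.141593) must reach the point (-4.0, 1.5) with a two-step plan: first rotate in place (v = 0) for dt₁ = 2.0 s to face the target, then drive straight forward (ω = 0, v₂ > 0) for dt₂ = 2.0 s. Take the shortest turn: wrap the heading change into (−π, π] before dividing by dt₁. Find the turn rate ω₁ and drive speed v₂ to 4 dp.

heading to target = atan2(1.5−-5, -4−-2.5) = 1.7976
Δθ = wrap(1.7976 − 3.1416) = -1.3440; ω₁ = Δθ/dt₁ = -0.6720
distance = √((-4−-2.5)² + (1.5−-5)²) = 6.6708; v₂ = distance/dt₂ = 3.3354

ω₁ = -0.6720, v₂ = 3.3354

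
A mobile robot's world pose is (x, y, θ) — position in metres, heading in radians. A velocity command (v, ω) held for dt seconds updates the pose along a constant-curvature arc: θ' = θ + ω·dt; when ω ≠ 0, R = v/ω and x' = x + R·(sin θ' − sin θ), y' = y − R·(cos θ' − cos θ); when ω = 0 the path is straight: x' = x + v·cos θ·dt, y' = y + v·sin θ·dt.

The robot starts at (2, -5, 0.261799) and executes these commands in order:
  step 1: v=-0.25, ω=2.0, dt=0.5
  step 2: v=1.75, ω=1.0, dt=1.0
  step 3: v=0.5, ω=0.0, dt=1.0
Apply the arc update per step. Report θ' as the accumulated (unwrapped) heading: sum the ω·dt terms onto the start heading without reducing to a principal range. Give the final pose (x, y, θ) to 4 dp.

(1.2761, -3.0499, 2.2618)

step 1: θ'=1.2618 (R=-0.1250) → pose (1.9133, -5.0827, 1.2618)
step 2: θ'=2.2618 (R=1.7500) → pose (1.5947, -3.4353, 2.2618)
step 3: θ'=2.2618 (straight) → pose (1.2761, -3.0499, 2.2618)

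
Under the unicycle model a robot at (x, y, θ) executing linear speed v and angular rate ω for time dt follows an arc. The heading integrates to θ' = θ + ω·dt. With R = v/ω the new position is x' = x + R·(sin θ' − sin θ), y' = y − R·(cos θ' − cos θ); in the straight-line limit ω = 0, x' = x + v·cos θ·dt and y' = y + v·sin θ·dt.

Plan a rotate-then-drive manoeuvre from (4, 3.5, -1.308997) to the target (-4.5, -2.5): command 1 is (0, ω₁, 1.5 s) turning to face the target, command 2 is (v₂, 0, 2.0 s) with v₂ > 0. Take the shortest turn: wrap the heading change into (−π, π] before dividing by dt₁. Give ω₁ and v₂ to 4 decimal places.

ω₁ = -0.8120, v₂ = 5.2022

heading to target = atan2(-2.5−3.5, -4.5−4) = -2.5269
Δθ = wrap(-2.5269 − -1.3090) = -1.2179; ω₁ = Δθ/dt₁ = -0.8120
distance = √((-4.5−4)² + (-2.5−3.5)²) = 10.4043; v₂ = distance/dt₂ = 5.2022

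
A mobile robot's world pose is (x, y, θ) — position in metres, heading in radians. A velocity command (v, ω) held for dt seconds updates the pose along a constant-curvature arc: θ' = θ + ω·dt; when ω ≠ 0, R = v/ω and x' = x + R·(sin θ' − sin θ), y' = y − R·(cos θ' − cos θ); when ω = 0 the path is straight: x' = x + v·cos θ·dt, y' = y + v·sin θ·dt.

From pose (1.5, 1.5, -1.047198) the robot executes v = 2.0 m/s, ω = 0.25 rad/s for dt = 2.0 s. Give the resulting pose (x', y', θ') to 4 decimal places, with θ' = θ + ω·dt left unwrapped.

(4.2658, -1.3319, -0.5472)

θ' = -1.0472 + 0.25·2.0 = -0.5472
R = v/ω = 2.0/0.25 = 8.0000
x' = 1.5 + 8.0000·(sin -0.5472 − sin -1.0472) = 4.2658
y' = 1.5 − 8.0000·(cos -0.5472 − cos -1.0472) = -1.3319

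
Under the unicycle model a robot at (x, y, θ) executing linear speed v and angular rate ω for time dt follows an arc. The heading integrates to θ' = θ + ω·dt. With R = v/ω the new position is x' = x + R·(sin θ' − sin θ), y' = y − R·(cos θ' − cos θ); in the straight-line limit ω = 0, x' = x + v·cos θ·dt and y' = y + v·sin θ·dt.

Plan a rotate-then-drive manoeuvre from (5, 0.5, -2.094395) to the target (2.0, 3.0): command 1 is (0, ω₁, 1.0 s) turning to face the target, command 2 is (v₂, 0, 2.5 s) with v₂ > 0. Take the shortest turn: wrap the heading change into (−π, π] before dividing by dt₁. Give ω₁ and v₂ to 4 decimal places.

heading to target = atan2(3−0.5, 2−5) = 2.4469
Δθ = wrap(2.4469 − -2.0944) = -1.7419; ω₁ = Δθ/dt₁ = -1.7419
distance = √((2−5)² + (3−0.5)²) = 3.9051; v₂ = distance/dt₂ = 1.5620

ω₁ = -1.7419, v₂ = 1.5620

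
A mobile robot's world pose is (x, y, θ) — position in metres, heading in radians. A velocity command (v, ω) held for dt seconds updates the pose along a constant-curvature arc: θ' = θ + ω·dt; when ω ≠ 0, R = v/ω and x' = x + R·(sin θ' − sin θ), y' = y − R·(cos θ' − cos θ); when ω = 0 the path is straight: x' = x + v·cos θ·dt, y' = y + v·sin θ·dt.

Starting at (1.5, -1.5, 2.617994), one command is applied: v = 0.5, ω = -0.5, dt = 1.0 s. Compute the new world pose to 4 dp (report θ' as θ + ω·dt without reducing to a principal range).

(1.1460, -1.1543, 2.1180)

θ' = 2.6180 + -0.5·1.0 = 2.1180
R = v/ω = 0.5/-0.5 = -1.0000
x' = 1.5 + -1.0000·(sin 2.1180 − sin 2.6180) = 1.1460
y' = -1.5 − -1.0000·(cos 2.1180 − cos 2.6180) = -1.1543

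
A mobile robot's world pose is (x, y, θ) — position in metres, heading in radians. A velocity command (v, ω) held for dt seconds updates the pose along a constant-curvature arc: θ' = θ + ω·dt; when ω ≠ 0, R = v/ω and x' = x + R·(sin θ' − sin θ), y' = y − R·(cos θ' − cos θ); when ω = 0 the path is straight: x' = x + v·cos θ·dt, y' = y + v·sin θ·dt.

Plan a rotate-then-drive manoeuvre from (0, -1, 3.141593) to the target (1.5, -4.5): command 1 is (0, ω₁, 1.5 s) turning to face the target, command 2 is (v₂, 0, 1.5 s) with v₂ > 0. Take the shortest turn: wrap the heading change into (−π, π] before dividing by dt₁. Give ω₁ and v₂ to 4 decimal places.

ω₁ = 1.3171, v₂ = 2.5386

heading to target = atan2(-4.5−-1, 1.5−0) = -1.1659
Δθ = wrap(-1.1659 − 3.1416) = 1.9757; ω₁ = Δθ/dt₁ = 1.3171
distance = √((1.5−0)² + (-4.5−-1)²) = 3.8079; v₂ = distance/dt₂ = 2.5386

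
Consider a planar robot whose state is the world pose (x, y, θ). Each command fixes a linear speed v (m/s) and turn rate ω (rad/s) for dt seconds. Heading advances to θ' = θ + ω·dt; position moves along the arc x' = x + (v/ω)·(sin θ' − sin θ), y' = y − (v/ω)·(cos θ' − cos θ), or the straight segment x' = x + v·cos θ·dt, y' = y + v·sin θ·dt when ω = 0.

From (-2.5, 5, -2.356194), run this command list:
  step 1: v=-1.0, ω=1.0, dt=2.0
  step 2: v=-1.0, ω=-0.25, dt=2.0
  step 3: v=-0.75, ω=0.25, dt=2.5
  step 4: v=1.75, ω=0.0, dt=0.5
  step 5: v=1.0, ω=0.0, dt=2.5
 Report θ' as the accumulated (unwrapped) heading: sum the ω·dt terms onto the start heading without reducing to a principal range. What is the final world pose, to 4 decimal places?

(-2.7784, 7.9529, -0.2312)

step 1: θ'=-0.3562 (R=-1.0000) → pose (-2.8584, 6.6443, -0.3562)
step 2: θ'=-0.8562 (R=4.0000) → pose (-4.4850, 7.7720, -0.8562)
step 3: θ'=-0.2312 (R=-3.0000) → pose (-6.0636, 8.7262, -0.2312)
step 4: θ'=-0.2312 (straight) → pose (-5.2119, 8.5257, -0.2312)
step 5: θ'=-0.2312 (straight) → pose (-2.7784, 7.9529, -0.2312)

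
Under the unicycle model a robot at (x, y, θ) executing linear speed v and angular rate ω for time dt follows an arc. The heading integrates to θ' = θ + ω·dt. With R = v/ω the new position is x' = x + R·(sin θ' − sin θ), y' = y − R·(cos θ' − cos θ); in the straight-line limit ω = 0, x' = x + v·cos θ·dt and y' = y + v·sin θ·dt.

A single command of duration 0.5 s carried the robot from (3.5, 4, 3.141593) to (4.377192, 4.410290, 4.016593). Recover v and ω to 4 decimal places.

Δθ = 4.016593 − 3.141593 = 0.875000
ω = Δθ/dt = 0.875000/0.5 = 1.7500
R = Δx/(sin θ' − sin θ) = -1.1429
v = R·ω = -1.1429·1.7500 = -2.0000

v = -2.0000, ω = 1.7500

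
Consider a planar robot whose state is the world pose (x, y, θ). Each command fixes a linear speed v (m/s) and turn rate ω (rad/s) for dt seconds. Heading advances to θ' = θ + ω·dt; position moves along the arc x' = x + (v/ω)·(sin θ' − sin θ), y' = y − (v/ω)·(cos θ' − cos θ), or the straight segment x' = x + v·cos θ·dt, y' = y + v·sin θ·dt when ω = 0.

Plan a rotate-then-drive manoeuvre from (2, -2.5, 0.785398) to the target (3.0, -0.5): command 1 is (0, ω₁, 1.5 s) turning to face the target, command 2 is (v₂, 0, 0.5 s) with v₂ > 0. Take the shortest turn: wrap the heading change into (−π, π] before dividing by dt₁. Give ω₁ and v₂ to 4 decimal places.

heading to target = atan2(-0.5−-2.5, 3−2) = 1.1071
Δθ = wrap(1.1071 − 0.7854) = 0.3218; ω₁ = Δθ/dt₁ = 0.2145
distance = √((3−2)² + (-0.5−-2.5)²) = 2.2361; v₂ = distance/dt₂ = 4.4721

ω₁ = 0.2145, v₂ = 4.4721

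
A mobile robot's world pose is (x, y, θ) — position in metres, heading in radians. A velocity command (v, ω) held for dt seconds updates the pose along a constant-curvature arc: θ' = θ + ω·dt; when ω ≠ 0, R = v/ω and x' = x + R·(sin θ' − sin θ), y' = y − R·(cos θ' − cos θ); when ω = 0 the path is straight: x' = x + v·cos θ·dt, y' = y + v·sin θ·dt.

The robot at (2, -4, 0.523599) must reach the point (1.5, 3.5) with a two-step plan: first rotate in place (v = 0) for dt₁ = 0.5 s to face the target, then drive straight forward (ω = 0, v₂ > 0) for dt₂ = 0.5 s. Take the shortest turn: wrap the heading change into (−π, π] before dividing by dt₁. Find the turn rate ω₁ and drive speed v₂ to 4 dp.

ω₁ = 2.2275, v₂ = 15.0333

heading to target = atan2(3.5−-4, 1.5−2) = 1.6374
Δθ = wrap(1.6374 − 0.5236) = 1.1138; ω₁ = Δθ/dt₁ = 2.2275
distance = √((1.5−2)² + (3.5−-4)²) = 7.5166; v₂ = distance/dt₂ = 15.0333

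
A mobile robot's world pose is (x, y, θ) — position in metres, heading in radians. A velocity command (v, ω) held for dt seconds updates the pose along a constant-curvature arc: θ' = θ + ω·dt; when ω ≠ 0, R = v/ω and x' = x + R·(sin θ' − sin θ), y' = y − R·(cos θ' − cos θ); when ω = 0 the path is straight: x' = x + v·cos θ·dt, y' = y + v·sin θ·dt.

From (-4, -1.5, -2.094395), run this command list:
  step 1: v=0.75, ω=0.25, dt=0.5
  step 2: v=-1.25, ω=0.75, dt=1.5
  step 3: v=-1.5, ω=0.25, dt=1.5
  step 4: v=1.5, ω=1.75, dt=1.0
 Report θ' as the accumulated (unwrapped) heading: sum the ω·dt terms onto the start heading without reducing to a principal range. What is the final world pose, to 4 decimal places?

(-5.0191, 1.8034, 1.2806)

step 1: θ'=-1.9694 (R=3.0000) → pose (-4.1667, -1.8356, -1.9694)
step 2: θ'=-0.8444 (R=-1.6667) → pose (-4.4568, -0.0818, -0.8444)
step 3: θ'=-0.4694 (R=-6.0000) → pose (-6.2281, 1.2842, -0.4694)
step 4: θ'=1.2806 (R=0.8571) → pose (-5.0191, 1.8034, 1.2806)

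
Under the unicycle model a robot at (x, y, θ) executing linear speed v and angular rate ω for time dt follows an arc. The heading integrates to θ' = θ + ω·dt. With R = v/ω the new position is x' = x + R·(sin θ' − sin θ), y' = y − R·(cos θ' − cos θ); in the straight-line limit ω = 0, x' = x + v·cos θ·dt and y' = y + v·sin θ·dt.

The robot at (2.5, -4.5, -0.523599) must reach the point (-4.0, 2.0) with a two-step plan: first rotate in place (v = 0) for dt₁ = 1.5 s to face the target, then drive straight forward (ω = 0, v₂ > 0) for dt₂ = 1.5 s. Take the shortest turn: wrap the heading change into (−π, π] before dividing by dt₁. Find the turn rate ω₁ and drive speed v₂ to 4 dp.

ω₁ = 1.9199, v₂ = 6.1283

heading to target = atan2(2−-4.5, -4−2.5) = 2.3562
Δθ = wrap(2.3562 − -0.5236) = 2.8798; ω₁ = Δθ/dt₁ = 1.9199
distance = √((-4−2.5)² + (2−-4.5)²) = 9.1924; v₂ = distance/dt₂ = 6.1283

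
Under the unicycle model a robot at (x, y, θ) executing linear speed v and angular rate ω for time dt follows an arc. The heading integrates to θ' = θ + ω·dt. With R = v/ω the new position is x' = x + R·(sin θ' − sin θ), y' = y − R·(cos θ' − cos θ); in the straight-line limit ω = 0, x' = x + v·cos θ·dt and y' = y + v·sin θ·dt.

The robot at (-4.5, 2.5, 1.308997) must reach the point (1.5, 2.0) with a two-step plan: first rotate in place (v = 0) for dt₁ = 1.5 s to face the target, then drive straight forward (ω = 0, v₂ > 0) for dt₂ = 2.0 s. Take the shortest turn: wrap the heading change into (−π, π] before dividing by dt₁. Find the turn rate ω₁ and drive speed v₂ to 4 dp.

ω₁ = -0.9281, v₂ = 3.0104

heading to target = atan2(2−2.5, 1.5−-4.5) = -0.0831
Δθ = wrap(-0.0831 − 1.3090) = -1.3921; ω₁ = Δθ/dt₁ = -0.9281
distance = √((1.5−-4.5)² + (2−2.5)²) = 6.0208; v₂ = distance/dt₂ = 3.0104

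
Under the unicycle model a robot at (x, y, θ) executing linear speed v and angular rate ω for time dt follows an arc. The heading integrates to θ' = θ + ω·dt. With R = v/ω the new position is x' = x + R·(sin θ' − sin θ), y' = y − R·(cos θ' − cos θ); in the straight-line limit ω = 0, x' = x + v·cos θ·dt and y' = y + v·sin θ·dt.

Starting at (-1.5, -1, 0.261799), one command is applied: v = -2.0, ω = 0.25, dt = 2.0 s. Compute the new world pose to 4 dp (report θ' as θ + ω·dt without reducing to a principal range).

(-4.9512, -2.9386, 0.7618)

θ' = 0.2618 + 0.25·2.0 = 0.7618
R = v/ω = -2.0/0.25 = -8.0000
x' = -1.5 + -8.0000·(sin 0.7618 − sin 0.2618) = -4.9512
y' = -1 − -8.0000·(cos 0.7618 − cos 0.2618) = -2.9386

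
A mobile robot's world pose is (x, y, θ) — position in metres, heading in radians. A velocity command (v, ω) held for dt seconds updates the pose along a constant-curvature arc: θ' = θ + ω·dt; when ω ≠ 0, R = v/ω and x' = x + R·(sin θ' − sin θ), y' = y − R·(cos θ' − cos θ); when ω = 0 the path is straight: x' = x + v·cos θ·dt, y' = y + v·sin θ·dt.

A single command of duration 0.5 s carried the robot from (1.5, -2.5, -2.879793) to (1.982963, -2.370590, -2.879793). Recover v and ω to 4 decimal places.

v = -1.0000, ω = 0.0000

Δθ = -2.879793 − -2.879793 = 0.000000
ω = Δθ/dt = 0.000000/0.5 = 0.0000
ω = 0 → v = (Δx·cos θ + Δy·sin θ)/dt = -1.0000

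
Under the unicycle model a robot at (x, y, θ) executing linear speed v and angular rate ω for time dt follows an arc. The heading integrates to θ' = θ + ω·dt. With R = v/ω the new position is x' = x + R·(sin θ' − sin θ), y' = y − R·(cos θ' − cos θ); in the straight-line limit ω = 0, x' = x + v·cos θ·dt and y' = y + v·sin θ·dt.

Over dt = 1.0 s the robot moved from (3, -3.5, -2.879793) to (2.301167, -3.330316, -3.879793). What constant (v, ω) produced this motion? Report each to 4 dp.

Δθ = -3.879793 − -2.879793 = -1.000000
ω = Δθ/dt = -1.000000/1.0 = -1.0000
R = Δx/(sin θ' − sin θ) = -0.7500
v = R·ω = -0.7500·-1.0000 = 0.7500

v = 0.7500, ω = -1.0000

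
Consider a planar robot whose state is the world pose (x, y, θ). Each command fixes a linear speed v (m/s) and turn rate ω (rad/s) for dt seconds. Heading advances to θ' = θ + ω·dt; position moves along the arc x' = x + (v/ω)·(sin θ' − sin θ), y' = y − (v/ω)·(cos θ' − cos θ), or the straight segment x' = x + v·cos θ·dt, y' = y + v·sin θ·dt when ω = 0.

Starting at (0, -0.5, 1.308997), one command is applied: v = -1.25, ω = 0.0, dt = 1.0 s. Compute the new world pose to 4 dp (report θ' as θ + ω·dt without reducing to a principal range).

(-0.3235, -1.7074, 1.3090)

θ' = 1.3090 + 0.0·1.0 = 1.3090
ω = 0 → straight: x' = 0 + -1.25·cos(1.3090)·1.0 = -0.3235
y' = -0.5 + -1.25·sin(1.3090)·1.0 = -1.7074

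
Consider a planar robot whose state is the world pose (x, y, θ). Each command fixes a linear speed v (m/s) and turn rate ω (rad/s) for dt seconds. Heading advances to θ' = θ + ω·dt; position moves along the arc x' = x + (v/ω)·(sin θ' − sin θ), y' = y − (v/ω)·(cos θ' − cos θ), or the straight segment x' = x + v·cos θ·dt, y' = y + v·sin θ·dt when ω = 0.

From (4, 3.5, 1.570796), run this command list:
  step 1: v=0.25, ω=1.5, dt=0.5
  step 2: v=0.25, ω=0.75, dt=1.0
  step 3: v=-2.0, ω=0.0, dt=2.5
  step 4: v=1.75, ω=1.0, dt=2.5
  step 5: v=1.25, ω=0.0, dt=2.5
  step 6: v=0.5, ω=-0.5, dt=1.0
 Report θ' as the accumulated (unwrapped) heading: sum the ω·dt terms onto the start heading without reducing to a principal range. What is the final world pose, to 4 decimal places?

(10.1026, -2.1535, 5.0708)

step 1: θ'=2.3208 (R=0.1667) → pose (3.9553, 3.6136, 2.3208)
step 2: θ'=3.0708 (R=0.3333) → pose (3.7350, 3.7189, 3.0708)
step 3: θ'=3.0708 (straight) → pose (8.7224, 3.3652, 3.0708)
step 4: θ'=5.5708 (R=1.7500) → pose (7.4548, 0.2952, 5.5708)
step 5: θ'=5.5708 (straight) → pose (9.8198, -1.7475, 5.5708)
step 6: θ'=5.0708 (R=-1.0000) → pose (10.1026, -2.1535, 5.0708)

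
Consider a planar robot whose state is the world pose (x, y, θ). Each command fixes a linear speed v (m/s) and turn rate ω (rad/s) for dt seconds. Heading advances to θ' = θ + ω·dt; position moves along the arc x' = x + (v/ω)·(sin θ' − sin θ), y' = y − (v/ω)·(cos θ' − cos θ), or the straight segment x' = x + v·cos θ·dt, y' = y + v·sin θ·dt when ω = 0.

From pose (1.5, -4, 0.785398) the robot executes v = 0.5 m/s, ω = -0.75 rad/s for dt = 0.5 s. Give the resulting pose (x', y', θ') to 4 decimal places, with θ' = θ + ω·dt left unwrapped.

(1.7054, -3.8601, 0.4104)

θ' = 0.7854 + -0.75·0.5 = 0.4104
R = v/ω = 0.5/-0.75 = -0.6667
x' = 1.5 + -0.6667·(sin 0.4104 − sin 0.7854) = 1.7054
y' = -4 − -0.6667·(cos 0.4104 − cos 0.7854) = -3.8601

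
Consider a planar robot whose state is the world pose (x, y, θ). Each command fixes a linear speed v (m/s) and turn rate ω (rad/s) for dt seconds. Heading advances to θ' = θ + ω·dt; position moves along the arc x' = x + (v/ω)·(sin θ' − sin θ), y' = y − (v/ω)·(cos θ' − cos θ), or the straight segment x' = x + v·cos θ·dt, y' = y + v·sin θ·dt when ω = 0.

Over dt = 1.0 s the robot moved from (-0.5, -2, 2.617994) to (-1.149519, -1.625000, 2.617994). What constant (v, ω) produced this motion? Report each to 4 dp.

Δθ = 2.617994 − 2.617994 = 0.000000
ω = Δθ/dt = 0.000000/1.0 = 0.0000
ω = 0 → v = (Δx·cos θ + Δy·sin θ)/dt = 0.7500

v = 0.7500, ω = 0.0000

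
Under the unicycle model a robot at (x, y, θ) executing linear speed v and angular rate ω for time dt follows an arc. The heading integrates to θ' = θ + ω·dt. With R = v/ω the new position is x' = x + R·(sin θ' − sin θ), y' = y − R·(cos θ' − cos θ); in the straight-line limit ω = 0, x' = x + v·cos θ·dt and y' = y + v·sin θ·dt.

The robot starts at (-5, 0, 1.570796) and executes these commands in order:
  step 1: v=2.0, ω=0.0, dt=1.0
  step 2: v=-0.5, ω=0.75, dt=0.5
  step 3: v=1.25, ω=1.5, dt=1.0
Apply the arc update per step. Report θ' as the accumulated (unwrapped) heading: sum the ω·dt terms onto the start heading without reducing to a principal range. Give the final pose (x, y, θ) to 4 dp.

(-5.9787, 2.2457, 3.4458)

step 1: θ'=1.5708 (straight) → pose (-5.0000, 2.0000, 1.5708)
step 2: θ'=1.9458 (R=-0.6667) → pose (-4.9537, 1.7558, 1.9458)
step 3: θ'=3.4458 (R=0.8333) → pose (-5.9787, 2.2457, 3.4458)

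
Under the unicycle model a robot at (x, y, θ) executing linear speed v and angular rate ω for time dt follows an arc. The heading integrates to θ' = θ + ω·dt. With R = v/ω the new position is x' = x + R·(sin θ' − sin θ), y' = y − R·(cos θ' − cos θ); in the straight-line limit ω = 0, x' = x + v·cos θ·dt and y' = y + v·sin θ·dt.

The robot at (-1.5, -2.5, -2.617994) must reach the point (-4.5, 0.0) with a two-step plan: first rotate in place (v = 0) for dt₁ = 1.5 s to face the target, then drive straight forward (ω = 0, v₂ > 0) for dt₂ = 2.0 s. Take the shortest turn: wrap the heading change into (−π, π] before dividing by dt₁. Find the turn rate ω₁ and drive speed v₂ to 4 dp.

heading to target = atan2(0−-2.5, -4.5−-1.5) = 2.4469
Δθ = wrap(2.4469 − -2.6180) = -1.2183; ω₁ = Δθ/dt₁ = -0.8122
distance = √((-4.5−-1.5)² + (0−-2.5)²) = 3.9051; v₂ = distance/dt₂ = 1.9526

ω₁ = -0.8122, v₂ = 1.9526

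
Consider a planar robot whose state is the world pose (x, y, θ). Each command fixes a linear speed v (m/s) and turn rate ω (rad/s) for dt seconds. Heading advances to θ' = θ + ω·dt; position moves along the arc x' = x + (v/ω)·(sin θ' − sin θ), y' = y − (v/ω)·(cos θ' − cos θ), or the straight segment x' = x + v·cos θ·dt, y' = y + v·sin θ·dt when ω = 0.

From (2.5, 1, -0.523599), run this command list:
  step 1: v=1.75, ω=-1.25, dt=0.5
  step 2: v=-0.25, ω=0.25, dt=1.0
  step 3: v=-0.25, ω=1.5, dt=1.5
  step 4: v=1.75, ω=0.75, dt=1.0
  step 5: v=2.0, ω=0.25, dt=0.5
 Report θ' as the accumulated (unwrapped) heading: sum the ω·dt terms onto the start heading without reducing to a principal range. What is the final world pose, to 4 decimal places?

(1.8308, 3.0240, 2.2264)

step 1: θ'=-1.1486 (R=-1.4000) → pose (3.0771, 0.3612, -1.1486)
step 2: θ'=-0.8986 (R=-1.0000) → pose (2.9473, 0.5742, -0.8986)
step 3: θ'=1.3514 (R=-0.1667) → pose (2.6543, 0.5067, 1.3514)
step 4: θ'=2.1014 (R=2.3333) → pose (2.3894, 2.1953, 2.1014)
step 5: θ'=2.2264 (R=8.0000) → pose (1.8308, 3.0240, 2.2264)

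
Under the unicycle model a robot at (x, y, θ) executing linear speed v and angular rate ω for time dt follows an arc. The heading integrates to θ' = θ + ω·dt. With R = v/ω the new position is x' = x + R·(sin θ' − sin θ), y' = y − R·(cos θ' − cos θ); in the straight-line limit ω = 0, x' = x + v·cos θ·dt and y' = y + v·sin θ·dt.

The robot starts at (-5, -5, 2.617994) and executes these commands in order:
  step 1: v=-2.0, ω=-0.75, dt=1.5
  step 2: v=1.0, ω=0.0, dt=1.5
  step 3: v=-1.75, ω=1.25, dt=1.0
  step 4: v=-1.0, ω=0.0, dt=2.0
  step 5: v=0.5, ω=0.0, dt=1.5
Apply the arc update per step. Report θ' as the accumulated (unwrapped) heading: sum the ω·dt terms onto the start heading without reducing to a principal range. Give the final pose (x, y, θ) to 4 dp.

(-1.5538, -7.9054, 2.7430)

step 1: θ'=1.4930 (R=2.6667) → pose (-3.6747, -7.5167, 1.4930)
step 2: θ'=1.4930 (straight) → pose (-3.5581, -6.0212, 1.4930)
step 3: θ'=2.7430 (R=-1.4000) → pose (-2.7058, -7.4203, 2.7430)
step 4: θ'=2.7430 (straight) → pose (-0.8625, -8.1965, 2.7430)
step 5: θ'=2.7430 (straight) → pose (-1.5538, -7.9054, 2.7430)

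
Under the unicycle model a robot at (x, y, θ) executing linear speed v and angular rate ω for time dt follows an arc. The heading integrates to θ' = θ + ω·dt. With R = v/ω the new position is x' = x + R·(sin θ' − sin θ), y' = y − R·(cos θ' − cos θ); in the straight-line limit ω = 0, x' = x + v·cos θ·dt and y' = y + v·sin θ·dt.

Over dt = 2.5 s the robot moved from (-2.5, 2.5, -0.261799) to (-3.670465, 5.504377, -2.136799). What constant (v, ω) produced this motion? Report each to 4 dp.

v = -1.5000, ω = -0.7500

Δθ = -2.136799 − -0.261799 = -1.875000
ω = Δθ/dt = -1.875000/2.5 = -0.7500
R = −Δy/(cos θ' − cos θ) = 2.0000
v = R·ω = 2.0000·-0.7500 = -1.5000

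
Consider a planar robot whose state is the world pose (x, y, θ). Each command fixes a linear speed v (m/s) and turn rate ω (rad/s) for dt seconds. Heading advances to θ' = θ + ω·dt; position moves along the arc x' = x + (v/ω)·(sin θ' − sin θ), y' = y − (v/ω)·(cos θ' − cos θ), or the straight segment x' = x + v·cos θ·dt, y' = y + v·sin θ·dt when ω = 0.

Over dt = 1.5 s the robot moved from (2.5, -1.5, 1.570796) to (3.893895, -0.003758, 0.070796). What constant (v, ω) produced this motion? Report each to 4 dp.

Δθ = 0.070796 − 1.570796 = -1.500000
ω = Δθ/dt = -1.500000/1.5 = -1.0000
R = −Δy/(cos θ' − cos θ) = -1.5000
v = R·ω = -1.5000·-1.0000 = 1.5000

v = 1.5000, ω = -1.0000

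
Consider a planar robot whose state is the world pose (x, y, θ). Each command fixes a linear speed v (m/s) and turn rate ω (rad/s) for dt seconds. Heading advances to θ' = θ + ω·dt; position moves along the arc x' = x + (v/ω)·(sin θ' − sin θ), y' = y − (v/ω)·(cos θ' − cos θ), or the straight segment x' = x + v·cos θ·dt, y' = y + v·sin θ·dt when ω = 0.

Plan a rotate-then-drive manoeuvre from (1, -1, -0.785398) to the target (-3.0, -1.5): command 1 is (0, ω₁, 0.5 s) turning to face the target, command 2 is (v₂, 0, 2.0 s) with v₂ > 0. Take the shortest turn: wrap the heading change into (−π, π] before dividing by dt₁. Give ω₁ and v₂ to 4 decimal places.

ω₁ = -4.4637, v₂ = 2.0156

heading to target = atan2(-1.5−-1, -3−1) = -3.0172
Δθ = wrap(-3.0172 − -0.7854) = -2.2318; ω₁ = Δθ/dt₁ = -4.4637
distance = √((-3−1)² + (-1.5−-1)²) = 4.0311; v₂ = distance/dt₂ = 2.0156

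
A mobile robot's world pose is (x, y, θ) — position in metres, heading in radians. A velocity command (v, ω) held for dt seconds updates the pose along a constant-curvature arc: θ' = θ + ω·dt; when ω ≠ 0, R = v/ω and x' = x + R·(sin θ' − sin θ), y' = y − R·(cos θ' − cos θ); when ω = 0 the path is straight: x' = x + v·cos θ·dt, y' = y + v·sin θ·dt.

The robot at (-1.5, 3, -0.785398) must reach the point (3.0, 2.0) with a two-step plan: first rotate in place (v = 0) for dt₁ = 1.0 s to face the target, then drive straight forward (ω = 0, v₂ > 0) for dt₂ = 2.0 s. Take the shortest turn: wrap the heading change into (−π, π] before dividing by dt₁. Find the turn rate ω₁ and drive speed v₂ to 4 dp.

heading to target = atan2(2−3, 3−-1.5) = -0.2187
Δθ = wrap(-0.2187 − -0.7854) = 0.5667; ω₁ = Δθ/dt₁ = 0.5667
distance = √((3−-1.5)² + (2−3)²) = 4.6098; v₂ = distance/dt₂ = 2.3049

ω₁ = 0.5667, v₂ = 2.3049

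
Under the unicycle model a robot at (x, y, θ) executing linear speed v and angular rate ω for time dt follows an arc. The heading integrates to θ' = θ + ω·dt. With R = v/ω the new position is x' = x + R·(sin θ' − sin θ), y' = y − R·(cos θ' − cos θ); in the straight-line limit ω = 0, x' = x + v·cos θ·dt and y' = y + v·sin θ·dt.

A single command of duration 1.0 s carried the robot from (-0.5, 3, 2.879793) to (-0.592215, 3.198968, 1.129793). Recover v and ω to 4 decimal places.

Δθ = 1.129793 − 2.879793 = -1.750000
ω = Δθ/dt = -1.750000/1.0 = -1.7500
R = −Δy/(cos θ' − cos θ) = -0.1429
v = R·ω = -0.1429·-1.7500 = 0.2500

v = 0.2500, ω = -1.7500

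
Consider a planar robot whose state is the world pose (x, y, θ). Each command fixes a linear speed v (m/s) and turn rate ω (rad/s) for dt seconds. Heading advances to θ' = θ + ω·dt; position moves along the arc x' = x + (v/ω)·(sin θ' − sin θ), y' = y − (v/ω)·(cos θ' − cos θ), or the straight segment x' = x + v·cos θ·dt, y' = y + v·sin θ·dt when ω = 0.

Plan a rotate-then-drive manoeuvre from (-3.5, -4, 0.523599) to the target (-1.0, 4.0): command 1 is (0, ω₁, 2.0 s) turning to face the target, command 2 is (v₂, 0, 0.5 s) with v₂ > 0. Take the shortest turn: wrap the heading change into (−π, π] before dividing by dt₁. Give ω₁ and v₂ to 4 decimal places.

ω₁ = 0.3722, v₂ = 16.7631

heading to target = atan2(4−-4, -1−-3.5) = 1.2679
Δθ = wrap(1.2679 − 0.5236) = 0.7443; ω₁ = Δθ/dt₁ = 0.3722
distance = √((-1−-3.5)² + (4−-4)²) = 8.3815; v₂ = distance/dt₂ = 16.7631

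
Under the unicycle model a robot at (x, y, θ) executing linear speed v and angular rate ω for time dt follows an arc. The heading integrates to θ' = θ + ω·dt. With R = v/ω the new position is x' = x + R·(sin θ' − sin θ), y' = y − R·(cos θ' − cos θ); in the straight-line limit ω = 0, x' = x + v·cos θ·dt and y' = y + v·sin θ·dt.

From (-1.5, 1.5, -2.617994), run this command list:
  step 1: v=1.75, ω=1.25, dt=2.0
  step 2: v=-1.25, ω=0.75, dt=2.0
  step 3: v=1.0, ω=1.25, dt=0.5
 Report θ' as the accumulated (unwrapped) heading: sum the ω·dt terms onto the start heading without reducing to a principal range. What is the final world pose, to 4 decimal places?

step 1: θ'=-0.1180 (R=1.4000) → pose (-0.9648, -1.1027, -0.1180)
step 2: θ'=1.3820 (R=-1.6667) → pose (-2.7981, -2.4450, 1.3820)
step 3: θ'=2.0070 (R=0.8000) → pose (-2.8588, -1.9569, 2.0070)

(-2.8588, -1.9569, 2.0070)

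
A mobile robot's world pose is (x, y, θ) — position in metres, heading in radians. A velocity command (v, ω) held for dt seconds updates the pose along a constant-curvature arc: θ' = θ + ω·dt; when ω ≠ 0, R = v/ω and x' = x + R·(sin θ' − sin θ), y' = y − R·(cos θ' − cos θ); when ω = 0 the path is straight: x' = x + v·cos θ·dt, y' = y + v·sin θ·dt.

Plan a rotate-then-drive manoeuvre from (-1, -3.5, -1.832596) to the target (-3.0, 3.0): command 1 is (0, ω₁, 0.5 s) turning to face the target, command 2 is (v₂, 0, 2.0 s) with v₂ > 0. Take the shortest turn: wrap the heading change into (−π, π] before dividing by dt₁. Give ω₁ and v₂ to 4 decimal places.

ω₁ = -5.1626, v₂ = 3.4004

heading to target = atan2(3−-3.5, -3−-1) = 1.8693
Δθ = wrap(1.8693 − -1.8326) = -2.5813; ω₁ = Δθ/dt₁ = -5.1626
distance = √((-3−-1)² + (3−-3.5)²) = 6.8007; v₂ = distance/dt₂ = 3.4004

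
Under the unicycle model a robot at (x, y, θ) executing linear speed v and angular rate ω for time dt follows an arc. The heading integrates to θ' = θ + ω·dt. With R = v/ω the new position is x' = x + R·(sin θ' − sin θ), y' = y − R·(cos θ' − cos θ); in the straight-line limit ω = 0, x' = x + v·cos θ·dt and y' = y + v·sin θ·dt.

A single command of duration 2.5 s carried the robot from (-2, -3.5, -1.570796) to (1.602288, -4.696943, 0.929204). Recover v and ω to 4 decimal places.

v = 2.0000, ω = 1.0000

Δθ = 0.929204 − -1.570796 = 2.500000
ω = Δθ/dt = 2.500000/2.5 = 1.0000
R = Δx/(sin θ' − sin θ) = 2.0000
v = R·ω = 2.0000·1.0000 = 2.0000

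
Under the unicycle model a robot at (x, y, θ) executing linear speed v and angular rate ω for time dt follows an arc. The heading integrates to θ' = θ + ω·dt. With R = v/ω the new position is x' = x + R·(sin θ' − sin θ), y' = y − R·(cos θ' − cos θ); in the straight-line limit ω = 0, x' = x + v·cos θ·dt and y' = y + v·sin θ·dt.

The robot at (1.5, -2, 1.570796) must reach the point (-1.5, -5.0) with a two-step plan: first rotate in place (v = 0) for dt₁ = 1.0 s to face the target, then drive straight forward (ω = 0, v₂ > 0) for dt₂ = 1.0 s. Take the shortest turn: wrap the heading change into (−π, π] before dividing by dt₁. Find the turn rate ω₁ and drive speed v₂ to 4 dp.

ω₁ = 2.3562, v₂ = 4.2426

heading to target = atan2(-5−-2, -1.5−1.5) = -2.3562
Δθ = wrap(-2.3562 − 1.5708) = 2.3562; ω₁ = Δθ/dt₁ = 2.3562
distance = √((-1.5−1.5)² + (-5−-2)²) = 4.2426; v₂ = distance/dt₂ = 4.2426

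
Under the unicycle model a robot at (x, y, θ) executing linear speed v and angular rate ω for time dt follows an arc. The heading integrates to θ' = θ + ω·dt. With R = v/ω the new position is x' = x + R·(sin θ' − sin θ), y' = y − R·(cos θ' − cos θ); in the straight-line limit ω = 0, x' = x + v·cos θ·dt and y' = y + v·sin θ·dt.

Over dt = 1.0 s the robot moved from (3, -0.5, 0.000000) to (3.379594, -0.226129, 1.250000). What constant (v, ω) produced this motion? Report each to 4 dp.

v = 0.5000, ω = 1.2500

Δθ = 1.250000 − 0.000000 = 1.250000
ω = Δθ/dt = 1.250000/1.0 = 1.2500
R = Δx/(sin θ' − sin θ) = 0.4000
v = R·ω = 0.4000·1.2500 = 0.5000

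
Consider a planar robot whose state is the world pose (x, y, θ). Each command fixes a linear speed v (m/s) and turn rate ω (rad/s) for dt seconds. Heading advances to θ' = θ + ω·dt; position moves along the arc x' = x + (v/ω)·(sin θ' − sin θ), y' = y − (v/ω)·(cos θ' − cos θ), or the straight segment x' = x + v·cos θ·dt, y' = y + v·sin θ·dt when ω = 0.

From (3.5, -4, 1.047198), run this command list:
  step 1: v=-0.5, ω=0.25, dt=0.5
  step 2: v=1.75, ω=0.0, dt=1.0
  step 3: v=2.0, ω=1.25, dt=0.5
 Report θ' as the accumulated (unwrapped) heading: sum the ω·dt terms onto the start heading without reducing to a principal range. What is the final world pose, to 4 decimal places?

step 1: θ'=1.1722 (R=-2.0000) → pose (3.3888, -4.2237, 1.1722)
step 2: θ'=1.1722 (straight) → pose (4.0681, -2.6109, 1.1722)
step 3: θ'=1.7972 (R=1.6000) → pose (4.1527, -1.6308, 1.7972)

(4.1527, -1.6308, 1.7972)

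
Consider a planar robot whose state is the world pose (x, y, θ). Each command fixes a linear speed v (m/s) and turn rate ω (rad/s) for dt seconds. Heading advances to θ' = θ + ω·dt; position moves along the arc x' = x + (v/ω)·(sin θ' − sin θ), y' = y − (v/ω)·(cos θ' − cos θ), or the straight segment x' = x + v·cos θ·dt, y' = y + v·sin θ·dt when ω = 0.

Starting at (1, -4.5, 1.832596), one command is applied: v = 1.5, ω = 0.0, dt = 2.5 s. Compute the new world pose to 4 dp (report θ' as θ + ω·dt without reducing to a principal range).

(0.0294, -0.8778, 1.8326)

θ' = 1.8326 + 0.0·2.5 = 1.8326
ω = 0 → straight: x' = 1 + 1.5·cos(1.8326)·2.5 = 0.0294
y' = -4.5 + 1.5·sin(1.8326)·2.5 = -0.8778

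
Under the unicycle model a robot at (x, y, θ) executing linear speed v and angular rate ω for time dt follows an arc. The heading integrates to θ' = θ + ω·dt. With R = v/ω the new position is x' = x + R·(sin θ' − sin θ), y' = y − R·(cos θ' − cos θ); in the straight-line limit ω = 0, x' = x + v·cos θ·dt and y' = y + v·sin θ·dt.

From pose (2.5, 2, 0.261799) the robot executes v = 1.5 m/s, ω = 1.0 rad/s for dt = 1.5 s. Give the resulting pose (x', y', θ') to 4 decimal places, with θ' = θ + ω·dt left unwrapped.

(3.5845, 3.7337, 1.7618)

θ' = 0.2618 + 1.0·1.5 = 1.7618
R = v/ω = 1.5/1.0 = 1.5000
x' = 2.5 + 1.5000·(sin 1.7618 − sin 0.2618) = 3.5845
y' = 2 − 1.5000·(cos 1.7618 − cos 0.2618) = 3.7337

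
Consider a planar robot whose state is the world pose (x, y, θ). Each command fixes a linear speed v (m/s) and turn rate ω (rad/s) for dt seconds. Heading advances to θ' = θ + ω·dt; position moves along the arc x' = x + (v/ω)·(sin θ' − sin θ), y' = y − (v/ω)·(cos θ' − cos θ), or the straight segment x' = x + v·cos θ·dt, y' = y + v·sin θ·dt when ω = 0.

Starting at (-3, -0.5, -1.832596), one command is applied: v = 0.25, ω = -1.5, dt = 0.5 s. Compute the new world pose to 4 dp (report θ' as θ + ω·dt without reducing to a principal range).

(-3.0726, -0.5982, -2.5826)

θ' = -1.8326 + -1.5·0.5 = -2.5826
R = v/ω = 0.25/-1.5 = -0.1667
x' = -3 + -0.1667·(sin -2.5826 − sin -1.8326) = -3.0726
y' = -0.5 − -0.1667·(cos -2.5826 − cos -1.8326) = -0.5982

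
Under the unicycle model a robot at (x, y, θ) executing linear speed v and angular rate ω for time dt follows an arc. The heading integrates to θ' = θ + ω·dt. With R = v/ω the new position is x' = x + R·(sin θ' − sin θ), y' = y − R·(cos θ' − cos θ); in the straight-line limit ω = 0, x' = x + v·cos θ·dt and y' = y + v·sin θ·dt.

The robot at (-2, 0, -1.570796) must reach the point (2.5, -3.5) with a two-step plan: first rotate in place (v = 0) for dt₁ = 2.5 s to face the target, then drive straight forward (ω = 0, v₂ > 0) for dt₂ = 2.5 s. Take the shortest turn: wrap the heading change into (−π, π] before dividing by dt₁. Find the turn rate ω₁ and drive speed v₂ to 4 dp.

heading to target = atan2(-3.5−0, 2.5−-2) = -0.6610
Δθ = wrap(-0.6610 − -1.5708) = 0.9098; ω₁ = Δθ/dt₁ = 0.3639
distance = √((2.5−-2)² + (-3.5−0)²) = 5.7009; v₂ = distance/dt₂ = 2.2804

ω₁ = 0.3639, v₂ = 2.2804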